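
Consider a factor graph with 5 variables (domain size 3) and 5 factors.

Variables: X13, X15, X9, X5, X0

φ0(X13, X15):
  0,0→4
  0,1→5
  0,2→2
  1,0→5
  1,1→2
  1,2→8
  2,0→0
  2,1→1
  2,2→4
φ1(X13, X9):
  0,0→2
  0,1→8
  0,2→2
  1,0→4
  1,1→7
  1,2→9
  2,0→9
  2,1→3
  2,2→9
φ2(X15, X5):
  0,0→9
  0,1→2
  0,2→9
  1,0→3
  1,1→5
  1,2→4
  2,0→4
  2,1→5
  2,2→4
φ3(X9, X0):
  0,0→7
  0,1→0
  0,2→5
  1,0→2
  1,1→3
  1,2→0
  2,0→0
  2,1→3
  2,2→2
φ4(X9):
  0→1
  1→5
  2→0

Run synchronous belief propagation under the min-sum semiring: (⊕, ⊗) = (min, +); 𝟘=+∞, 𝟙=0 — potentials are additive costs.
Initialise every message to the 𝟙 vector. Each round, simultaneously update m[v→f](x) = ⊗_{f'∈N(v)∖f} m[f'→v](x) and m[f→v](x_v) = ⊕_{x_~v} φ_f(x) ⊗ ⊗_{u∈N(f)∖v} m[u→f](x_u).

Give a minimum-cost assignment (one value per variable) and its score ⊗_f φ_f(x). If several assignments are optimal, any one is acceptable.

assignment: (X13=0, X15=0, X9=2, X5=1, X0=0); score = 8

init: all messages = 𝟙 over 3 values
r1 m[φ0→X13] = [2, 2, 0]
r1 m[φ0→X15] = [0, 1, 2]
r1 m[φ1→X13] = [2, 4, 3]
r1 m[φ1→X9] = [2, 3, 2]
r1 m[φ2→X15] = [2, 3, 4]
r1 m[φ2→X5] = [3, 2, 4]
r1 m[φ3→X9] = [0, 0, 0]
r1 m[φ3→X0] = [0, 0, 0]
r1 m[φ4→X9] = [1, 5, 0]
r1 m[X13→φ0] = [0, 0, 0]
r1 m[X13→φ1] = [0, 0, 0]
r1 m[X15→φ0] = [0, 0, 0]
r1 m[X15→φ2] = [0, 0, 0]
r1 m[X9→φ1] = [0, 0, 0]
r1 m[X9→φ3] = [0, 0, 0]
r1 m[X9→φ4] = [0, 0, 0]
r1 m[X5→φ2] = [0, 0, 0]
r1 m[X0→φ3] = [0, 0, 0]
r2 m[φ0→X13] = [2, 2, 0]
r2 m[φ0→X15] = [0, 1, 2]
r2 m[φ1→X13] = [2, 4, 3]
r2 m[φ1→X9] = [2, 3, 2]
r2 m[φ2→X15] = [2, 3, 4]
r2 m[φ2→X5] = [3, 2, 4]
r2 m[φ3→X9] = [0, 0, 0]
r2 m[φ3→X0] = [0, 0, 0]
r2 m[φ4→X9] = [1, 5, 0]
r2 m[X13→φ0] = [2, 4, 3]
r2 m[X13→φ1] = [2, 2, 0]
r2 m[X15→φ0] = [2, 3, 4]
r2 m[X15→φ2] = [0, 1, 2]
r2 m[X9→φ1] = [1, 5, 0]
r2 m[X9→φ3] = [3, 8, 2]
r2 m[X9→φ4] = [2, 3, 2]
r2 m[X5→φ2] = [0, 0, 0]
r2 m[X0→φ3] = [0, 0, 0]
r3 m[φ0→X13] = [6, 5, 2]
r3 m[φ0→X15] = [3, 4, 4]
r3 m[φ1→X13] = [2, 5, 8]
r3 m[φ1→X9] = [4, 3, 4]
r3 m[φ2→X15] = [2, 3, 4]
r3 m[φ2→X5] = [4, 2, 5]
r3 m[φ3→X9] = [0, 0, 0]
r3 m[φ3→X0] = [2, 3, 4]
r3 m[φ4→X9] = [1, 5, 0]
r3 m[X13→φ0] = [2, 4, 3]
r3 m[X13→φ1] = [2, 2, 0]
r3 m[X15→φ0] = [2, 3, 4]
r3 m[X15→φ2] = [0, 1, 2]
r3 m[X9→φ1] = [1, 5, 0]
r3 m[X9→φ3] = [3, 8, 2]
r3 m[X9→φ4] = [2, 3, 2]
r3 m[X5→φ2] = [0, 0, 0]
r3 m[X0→φ3] = [0, 0, 0]
r4 m[φ0→X13] = [6, 5, 2]
r4 m[φ0→X15] = [3, 4, 4]
r4 m[φ1→X13] = [2, 5, 8]
r4 m[φ1→X9] = [4, 3, 4]
r4 m[φ2→X15] = [2, 3, 4]
r4 m[φ2→X5] = [4, 2, 5]
r4 m[φ3→X9] = [0, 0, 0]
r4 m[φ3→X0] = [2, 3, 4]
r4 m[φ4→X9] = [1, 5, 0]
r4 m[X13→φ0] = [2, 5, 8]
r4 m[X13→φ1] = [6, 5, 2]
r4 m[X15→φ0] = [2, 3, 4]
r4 m[X15→φ2] = [3, 4, 4]
r4 m[X9→φ1] = [1, 5, 0]
r4 m[X9→φ3] = [5, 8, 4]
r4 m[X9→φ4] = [4, 3, 4]
r4 m[X5→φ2] = [0, 0, 0]
r4 m[X0→φ3] = [0, 0, 0]
r5 m[φ0→X13] = [6, 5, 2]
r5 m[φ0→X15] = [6, 7, 4]
r5 m[φ1→X13] = [2, 5, 8]
r5 m[φ1→X9] = [8, 5, 8]
r5 m[φ2→X15] = [2, 3, 4]
r5 m[φ2→X5] = [7, 5, 8]
r5 m[φ3→X9] = [0, 0, 0]
r5 m[φ3→X0] = [4, 5, 6]
r5 m[φ4→X9] = [1, 5, 0]
r5 m[X13→φ0] = [2, 5, 8]
r5 m[X13→φ1] = [6, 5, 2]
r5 m[X15→φ0] = [2, 3, 4]
r5 m[X15→φ2] = [3, 4, 4]
r5 m[X9→φ1] = [1, 5, 0]
r5 m[X9→φ3] = [5, 8, 4]
r5 m[X9→φ4] = [4, 3, 4]
r5 m[X5→φ2] = [0, 0, 0]
r5 m[X0→φ3] = [0, 0, 0]
r6 m[φ0→X13] = [6, 5, 2]
r6 m[φ0→X15] = [6, 7, 4]
r6 m[φ1→X13] = [2, 5, 8]
r6 m[φ1→X9] = [8, 5, 8]
r6 m[φ2→X15] = [2, 3, 4]
r6 m[φ2→X5] = [7, 5, 8]
r6 m[φ3→X9] = [0, 0, 0]
r6 m[φ3→X0] = [4, 5, 6]
r6 m[φ4→X9] = [1, 5, 0]
r6 m[X13→φ0] = [2, 5, 8]
r6 m[X13→φ1] = [6, 5, 2]
r6 m[X15→φ0] = [2, 3, 4]
r6 m[X15→φ2] = [6, 7, 4]
r6 m[X9→φ1] = [1, 5, 0]
r6 m[X9→φ3] = [9, 10, 8]
r6 m[X9→φ4] = [8, 5, 8]
r6 m[X5→φ2] = [0, 0, 0]
r6 m[X0→φ3] = [0, 0, 0]
r7 m[φ0→X13] = [6, 5, 2]
r7 m[φ0→X15] = [6, 7, 4]
r7 m[φ1→X13] = [2, 5, 8]
r7 m[φ1→X9] = [8, 5, 8]
r7 m[φ2→X15] = [2, 3, 4]
r7 m[φ2→X5] = [8, 8, 8]
r7 m[φ3→X9] = [0, 0, 0]
r7 m[φ3→X0] = [8, 9, 10]
r7 m[φ4→X9] = [1, 5, 0]
r7 m[X13→φ0] = [2, 5, 8]
r7 m[X13→φ1] = [6, 5, 2]
r7 m[X15→φ0] = [2, 3, 4]
r7 m[X15→φ2] = [6, 7, 4]
r7 m[X9→φ1] = [1, 5, 0]
r7 m[X9→φ3] = [9, 10, 8]
r7 m[X9→φ4] = [8, 5, 8]
r7 m[X5→φ2] = [0, 0, 0]
r7 m[X0→φ3] = [0, 0, 0]
r8 m[φ0→X13] = [6, 5, 2]
r8 m[φ0→X15] = [6, 7, 4]
r8 m[φ1→X13] = [2, 5, 8]
r8 m[φ1→X9] = [8, 5, 8]
r8 m[φ2→X15] = [2, 3, 4]
r8 m[φ2→X5] = [8, 8, 8]
r8 m[φ3→X9] = [0, 0, 0]
r8 m[φ3→X0] = [8, 9, 10]
r8 m[φ4→X9] = [1, 5, 0]
r8 m[X13→φ0] = [2, 5, 8]
r8 m[X13→φ1] = [6, 5, 2]
r8 m[X15→φ0] = [2, 3, 4]
r8 m[X15→φ2] = [6, 7, 4]
r8 m[X9→φ1] = [1, 5, 0]
r8 m[X9→φ3] = [9, 10, 8]
r8 m[X9→φ4] = [8, 5, 8]
r8 m[X5→φ2] = [0, 0, 0]
r8 m[X0→φ3] = [0, 0, 0]
fixed point reached at round 8
traceback from X13: (X13=0, X15=0, X9=2, X5=1, X0=0), score=8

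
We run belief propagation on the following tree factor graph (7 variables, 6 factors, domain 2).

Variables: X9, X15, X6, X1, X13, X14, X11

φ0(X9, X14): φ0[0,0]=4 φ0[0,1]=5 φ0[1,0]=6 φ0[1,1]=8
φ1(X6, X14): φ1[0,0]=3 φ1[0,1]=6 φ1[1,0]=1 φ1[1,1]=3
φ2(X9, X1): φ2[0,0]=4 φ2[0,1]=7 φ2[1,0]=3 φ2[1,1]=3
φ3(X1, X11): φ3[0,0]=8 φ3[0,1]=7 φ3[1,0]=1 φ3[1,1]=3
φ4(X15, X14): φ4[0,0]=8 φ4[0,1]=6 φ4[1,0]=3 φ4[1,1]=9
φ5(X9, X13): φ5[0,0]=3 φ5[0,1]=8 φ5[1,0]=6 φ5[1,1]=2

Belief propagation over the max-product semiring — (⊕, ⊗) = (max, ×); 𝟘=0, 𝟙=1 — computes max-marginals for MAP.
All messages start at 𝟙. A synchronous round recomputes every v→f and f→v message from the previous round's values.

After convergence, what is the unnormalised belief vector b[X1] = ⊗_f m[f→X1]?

init: all messages = 𝟙 over 2 values
r1 m[φ0→X9] = [5, 8]
r1 m[φ0→X14] = [6, 8]
r1 m[φ1→X6] = [6, 3]
r1 m[φ1→X14] = [3, 6]
r1 m[φ2→X9] = [7, 3]
r1 m[φ2→X1] = [4, 7]
r1 m[φ3→X1] = [8, 3]
r1 m[φ3→X11] = [8, 7]
r1 m[φ4→X15] = [8, 9]
r1 m[φ4→X14] = [8, 9]
r1 m[φ5→X9] = [8, 6]
r1 m[φ5→X13] = [6, 8]
r1 m[X9→φ0] = [1, 1]
r1 m[X9→φ2] = [1, 1]
r1 m[X9→φ5] = [1, 1]
r1 m[X15→φ4] = [1, 1]
r1 m[X6→φ1] = [1, 1]
r1 m[X1→φ2] = [1, 1]
r1 m[X1→φ3] = [1, 1]
r1 m[X13→φ5] = [1, 1]
r1 m[X14→φ0] = [1, 1]
r1 m[X14→φ1] = [1, 1]
r1 m[X14→φ4] = [1, 1]
r1 m[X11→φ3] = [1, 1]
r2 m[φ0→X9] = [5, 8]
r2 m[φ0→X14] = [6, 8]
r2 m[φ1→X6] = [6, 3]
r2 m[φ1→X14] = [3, 6]
r2 m[φ2→X9] = [7, 3]
r2 m[φ2→X1] = [4, 7]
r2 m[φ3→X1] = [8, 3]
r2 m[φ3→X11] = [8, 7]
r2 m[φ4→X15] = [8, 9]
r2 m[φ4→X14] = [8, 9]
r2 m[φ5→X9] = [8, 6]
r2 m[φ5→X13] = [6, 8]
r2 m[X9→φ0] = [56, 18]
r2 m[X9→φ2] = [40, 48]
r2 m[X9→φ5] = [35, 24]
r2 m[X15→φ4] = [1, 1]
r2 m[X6→φ1] = [1, 1]
r2 m[X1→φ2] = [8, 3]
r2 m[X1→φ3] = [4, 7]
r2 m[X13→φ5] = [1, 1]
r2 m[X14→φ0] = [24, 54]
r2 m[X14→φ1] = [48, 72]
r2 m[X14→φ4] = [18, 48]
r2 m[X11→φ3] = [1, 1]
r3 m[φ0→X9] = [270, 432]
r3 m[φ0→X14] = [224, 280]
r3 m[φ1→X6] = [432, 216]
r3 m[φ1→X14] = [3, 6]
r3 m[φ2→X9] = [32, 24]
r3 m[φ2→X1] = [160, 280]
r3 m[φ3→X1] = [8, 3]
r3 m[φ3→X11] = [32, 28]
r3 m[φ4→X15] = [288, 432]
r3 m[φ4→X14] = [8, 9]
r3 m[φ5→X9] = [8, 6]
r3 m[φ5→X13] = [144, 280]
r3 m[X9→φ0] = [56, 18]
r3 m[X9→φ2] = [40, 48]
r3 m[X9→φ5] = [35, 24]
r3 m[X15→φ4] = [1, 1]
r3 m[X6→φ1] = [1, 1]
r3 m[X1→φ2] = [8, 3]
r3 m[X1→φ3] = [4, 7]
r3 m[X13→φ5] = [1, 1]
r3 m[X14→φ0] = [24, 54]
r3 m[X14→φ1] = [48, 72]
r3 m[X14→φ4] = [18, 48]
r3 m[X11→φ3] = [1, 1]
r4 m[φ0→X9] = [270, 432]
r4 m[φ0→X14] = [224, 280]
r4 m[φ1→X6] = [432, 216]
r4 m[φ1→X14] = [3, 6]
r4 m[φ2→X9] = [32, 24]
r4 m[φ2→X1] = [160, 280]
r4 m[φ3→X1] = [8, 3]
r4 m[φ3→X11] = [32, 28]
r4 m[φ4→X15] = [288, 432]
r4 m[φ4→X14] = [8, 9]
r4 m[φ5→X9] = [8, 6]
r4 m[φ5→X13] = [144, 280]
r4 m[X9→φ0] = [256, 144]
r4 m[X9→φ2] = [2160, 2592]
r4 m[X9→φ5] = [8640, 10368]
r4 m[X15→φ4] = [1, 1]
r4 m[X6→φ1] = [1, 1]
r4 m[X1→φ2] = [8, 3]
r4 m[X1→φ3] = [160, 280]
r4 m[X13→φ5] = [1, 1]
r4 m[X14→φ0] = [24, 54]
r4 m[X14→φ1] = [1792, 2520]
r4 m[X14→φ4] = [672, 1680]
r4 m[X11→φ3] = [1, 1]
r5 m[φ0→X9] = [270, 432]
r5 m[φ0→X14] = [1024, 1280]
r5 m[φ1→X6] = [15120, 7560]
r5 m[φ1→X14] = [3, 6]
r5 m[φ2→X9] = [32, 24]
r5 m[φ2→X1] = [8640, 15120]
r5 m[φ3→X1] = [8, 3]
r5 m[φ3→X11] = [1280, 1120]
r5 m[φ4→X15] = [10080, 15120]
r5 m[φ4→X14] = [8, 9]
r5 m[φ5→X9] = [8, 6]
r5 m[φ5→X13] = [62208, 69120]
r5 m[X9→φ0] = [256, 144]
r5 m[X9→φ2] = [2160, 2592]
r5 m[X9→φ5] = [8640, 10368]
r5 m[X15→φ4] = [1, 1]
r5 m[X6→φ1] = [1, 1]
r5 m[X1→φ2] = [8, 3]
r5 m[X1→φ3] = [160, 280]
r5 m[X13→φ5] = [1, 1]
r5 m[X14→φ0] = [24, 54]
r5 m[X14→φ1] = [1792, 2520]
r5 m[X14→φ4] = [672, 1680]
r5 m[X11→φ3] = [1, 1]
r6 m[φ0→X9] = [270, 432]
r6 m[φ0→X14] = [1024, 1280]
r6 m[φ1→X6] = [15120, 7560]
r6 m[φ1→X14] = [3, 6]
r6 m[φ2→X9] = [32, 24]
r6 m[φ2→X1] = [8640, 15120]
r6 m[φ3→X1] = [8, 3]
r6 m[φ3→X11] = [1280, 1120]
r6 m[φ4→X15] = [10080, 15120]
r6 m[φ4→X14] = [8, 9]
r6 m[φ5→X9] = [8, 6]
r6 m[φ5→X13] = [62208, 69120]
r6 m[X9→φ0] = [256, 144]
r6 m[X9→φ2] = [2160, 2592]
r6 m[X9→φ5] = [8640, 10368]
r6 m[X15→φ4] = [1, 1]
r6 m[X6→φ1] = [1, 1]
r6 m[X1→φ2] = [8, 3]
r6 m[X1→φ3] = [8640, 15120]
r6 m[X13→φ5] = [1, 1]
r6 m[X14→φ0] = [24, 54]
r6 m[X14→φ1] = [8192, 11520]
r6 m[X14→φ4] = [3072, 7680]
r6 m[X11→φ3] = [1, 1]
r7 m[φ0→X9] = [270, 432]
r7 m[φ0→X14] = [1024, 1280]
r7 m[φ1→X6] = [69120, 34560]
r7 m[φ1→X14] = [3, 6]
r7 m[φ2→X9] = [32, 24]
r7 m[φ2→X1] = [8640, 15120]
r7 m[φ3→X1] = [8, 3]
r7 m[φ3→X11] = [69120, 60480]
r7 m[φ4→X15] = [46080, 69120]
r7 m[φ4→X14] = [8, 9]
r7 m[φ5→X9] = [8, 6]
r7 m[φ5→X13] = [62208, 69120]
r7 m[X9→φ0] = [256, 144]
r7 m[X9→φ2] = [2160, 2592]
r7 m[X9→φ5] = [8640, 10368]
r7 m[X15→φ4] = [1, 1]
r7 m[X6→φ1] = [1, 1]
r7 m[X1→φ2] = [8, 3]
r7 m[X1→φ3] = [8640, 15120]
r7 m[X13→φ5] = [1, 1]
r7 m[X14→φ0] = [24, 54]
r7 m[X14→φ1] = [8192, 11520]
r7 m[X14→φ4] = [3072, 7680]
r7 m[X11→φ3] = [1, 1]
r8 m[φ0→X9] = [270, 432]
r8 m[φ0→X14] = [1024, 1280]
r8 m[φ1→X6] = [69120, 34560]
r8 m[φ1→X14] = [3, 6]
r8 m[φ2→X9] = [32, 24]
r8 m[φ2→X1] = [8640, 15120]
r8 m[φ3→X1] = [8, 3]
r8 m[φ3→X11] = [69120, 60480]
r8 m[φ4→X15] = [46080, 69120]
r8 m[φ4→X14] = [8, 9]
r8 m[φ5→X9] = [8, 6]
r8 m[φ5→X13] = [62208, 69120]
r8 m[X9→φ0] = [256, 144]
r8 m[X9→φ2] = [2160, 2592]
r8 m[X9→φ5] = [8640, 10368]
r8 m[X15→φ4] = [1, 1]
r8 m[X6→φ1] = [1, 1]
r8 m[X1→φ2] = [8, 3]
r8 m[X1→φ3] = [8640, 15120]
r8 m[X13→φ5] = [1, 1]
r8 m[X14→φ0] = [24, 54]
r8 m[X14→φ1] = [8192, 11520]
r8 m[X14→φ4] = [3072, 7680]
r8 m[X11→φ3] = [1, 1]
fixed point reached at round 8
b[X1] = ⊗ incoming = [69120, 45360]

b[X1] = [69120, 45360]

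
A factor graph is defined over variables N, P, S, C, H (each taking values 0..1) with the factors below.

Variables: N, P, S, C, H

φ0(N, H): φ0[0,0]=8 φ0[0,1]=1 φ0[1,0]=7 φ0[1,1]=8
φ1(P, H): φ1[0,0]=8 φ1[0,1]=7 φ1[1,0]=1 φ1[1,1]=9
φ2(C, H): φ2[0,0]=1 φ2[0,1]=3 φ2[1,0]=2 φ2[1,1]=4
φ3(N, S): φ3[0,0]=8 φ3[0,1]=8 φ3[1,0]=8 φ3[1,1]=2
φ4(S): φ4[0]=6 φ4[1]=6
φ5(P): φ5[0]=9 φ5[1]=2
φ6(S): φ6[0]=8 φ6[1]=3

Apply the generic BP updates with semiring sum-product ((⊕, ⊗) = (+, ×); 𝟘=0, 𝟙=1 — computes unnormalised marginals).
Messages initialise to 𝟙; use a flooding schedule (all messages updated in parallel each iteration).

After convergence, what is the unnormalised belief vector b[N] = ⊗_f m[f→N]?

init: all messages = 𝟙 over 2 values
r1 m[φ0→N] = [9, 15]
r1 m[φ0→H] = [15, 9]
r1 m[φ1→P] = [15, 10]
r1 m[φ1→H] = [9, 16]
r1 m[φ2→C] = [4, 6]
r1 m[φ2→H] = [3, 7]
r1 m[φ3→N] = [16, 10]
r1 m[φ3→S] = [16, 10]
r1 m[φ4→S] = [6, 6]
r1 m[φ5→P] = [9, 2]
r1 m[φ6→S] = [8, 3]
r1 m[N→φ0] = [1, 1]
r1 m[N→φ3] = [1, 1]
r1 m[P→φ1] = [1, 1]
r1 m[P→φ5] = [1, 1]
r1 m[S→φ3] = [1, 1]
r1 m[S→φ4] = [1, 1]
r1 m[S→φ6] = [1, 1]
r1 m[C→φ2] = [1, 1]
r1 m[H→φ0] = [1, 1]
r1 m[H→φ1] = [1, 1]
r1 m[H→φ2] = [1, 1]
r2 m[φ0→N] = [9, 15]
r2 m[φ0→H] = [15, 9]
r2 m[φ1→P] = [15, 10]
r2 m[φ1→H] = [9, 16]
r2 m[φ2→C] = [4, 6]
r2 m[φ2→H] = [3, 7]
r2 m[φ3→N] = [16, 10]
r2 m[φ3→S] = [16, 10]
r2 m[φ4→S] = [6, 6]
r2 m[φ5→P] = [9, 2]
r2 m[φ6→S] = [8, 3]
r2 m[N→φ0] = [16, 10]
r2 m[N→φ3] = [9, 15]
r2 m[P→φ1] = [9, 2]
r2 m[P→φ5] = [15, 10]
r2 m[S→φ3] = [48, 18]
r2 m[S→φ4] = [128, 30]
r2 m[S→φ6] = [96, 60]
r2 m[C→φ2] = [1, 1]
r2 m[H→φ0] = [27, 112]
r2 m[H→φ1] = [45, 63]
r2 m[H→φ2] = [135, 144]
r3 m[φ0→N] = [328, 1085]
r3 m[φ0→H] = [198, 96]
r3 m[φ1→P] = [801, 612]
r3 m[φ1→H] = [74, 81]
r3 m[φ2→C] = [567, 846]
r3 m[φ2→H] = [3, 7]
r3 m[φ3→N] = [528, 420]
r3 m[φ3→S] = [192, 102]
r3 m[φ4→S] = [6, 6]
r3 m[φ5→P] = [9, 2]
r3 m[φ6→S] = [8, 3]
r3 m[N→φ0] = [16, 10]
r3 m[N→φ3] = [9, 15]
r3 m[P→φ1] = [9, 2]
r3 m[P→φ5] = [15, 10]
r3 m[S→φ3] = [48, 18]
r3 m[S→φ4] = [128, 30]
r3 m[S→φ6] = [96, 60]
r3 m[C→φ2] = [1, 1]
r3 m[H→φ0] = [27, 112]
r3 m[H→φ1] = [45, 63]
r3 m[H→φ2] = [135, 144]
r4 m[φ0→N] = [328, 1085]
r4 m[φ0→H] = [198, 96]
r4 m[φ1→P] = [801, 612]
r4 m[φ1→H] = [74, 81]
r4 m[φ2→C] = [567, 846]
r4 m[φ2→H] = [3, 7]
r4 m[φ3→N] = [528, 420]
r4 m[φ3→S] = [192, 102]
r4 m[φ4→S] = [6, 6]
r4 m[φ5→P] = [9, 2]
r4 m[φ6→S] = [8, 3]
r4 m[N→φ0] = [528, 420]
r4 m[N→φ3] = [328, 1085]
r4 m[P→φ1] = [9, 2]
r4 m[P→φ5] = [801, 612]
r4 m[S→φ3] = [48, 18]
r4 m[S→φ4] = [1536, 306]
r4 m[S→φ6] = [1152, 612]
r4 m[C→φ2] = [1, 1]
r4 m[H→φ0] = [222, 567]
r4 m[H→φ1] = [594, 672]
r4 m[H→φ2] = [14652, 7776]
r5 m[φ0→N] = [2343, 6090]
r5 m[φ0→H] = [7164, 3888]
r5 m[φ1→P] = [9456, 6642]
r5 m[φ1→H] = [74, 81]
r5 m[φ2→C] = [37980, 60408]
r5 m[φ2→H] = [3, 7]
r5 m[φ3→N] = [528, 420]
r5 m[φ3→S] = [11304, 4794]
r5 m[φ4→S] = [6, 6]
r5 m[φ5→P] = [9, 2]
r5 m[φ6→S] = [8, 3]
r5 m[N→φ0] = [528, 420]
r5 m[N→φ3] = [328, 1085]
r5 m[P→φ1] = [9, 2]
r5 m[P→φ5] = [801, 612]
r5 m[S→φ3] = [48, 18]
r5 m[S→φ4] = [1536, 306]
r5 m[S→φ6] = [1152, 612]
r5 m[C→φ2] = [1, 1]
r5 m[H→φ0] = [222, 567]
r5 m[H→φ1] = [594, 672]
r5 m[H→φ2] = [14652, 7776]
r6 m[φ0→N] = [2343, 6090]
r6 m[φ0→H] = [7164, 3888]
r6 m[φ1→P] = [9456, 6642]
r6 m[φ1→H] = [74, 81]
r6 m[φ2→C] = [37980, 60408]
r6 m[φ2→H] = [3, 7]
r6 m[φ3→N] = [528, 420]
r6 m[φ3→S] = [11304, 4794]
r6 m[φ4→S] = [6, 6]
r6 m[φ5→P] = [9, 2]
r6 m[φ6→S] = [8, 3]
r6 m[N→φ0] = [528, 420]
r6 m[N→φ3] = [2343, 6090]
r6 m[P→φ1] = [9, 2]
r6 m[P→φ5] = [9456, 6642]
r6 m[S→φ3] = [48, 18]
r6 m[S→φ4] = [90432, 14382]
r6 m[S→φ6] = [67824, 28764]
r6 m[C→φ2] = [1, 1]
r6 m[H→φ0] = [222, 567]
r6 m[H→φ1] = [21492, 27216]
r6 m[H→φ2] = [530136, 314928]
r7 m[φ0→N] = [2343, 6090]
r7 m[φ0→H] = [7164, 3888]
r7 m[φ1→P] = [362448, 266436]
r7 m[φ1→H] = [74, 81]
r7 m[φ2→C] = [1474920, 2319984]
r7 m[φ2→H] = [3, 7]
r7 m[φ3→N] = [528, 420]
r7 m[φ3→S] = [67464, 30924]
r7 m[φ4→S] = [6, 6]
r7 m[φ5→P] = [9, 2]
r7 m[φ6→S] = [8, 3]
r7 m[N→φ0] = [528, 420]
r7 m[N→φ3] = [2343, 6090]
r7 m[P→φ1] = [9, 2]
r7 m[P→φ5] = [9456, 6642]
r7 m[S→φ3] = [48, 18]
r7 m[S→φ4] = [90432, 14382]
r7 m[S→φ6] = [67824, 28764]
r7 m[C→φ2] = [1, 1]
r7 m[H→φ0] = [222, 567]
r7 m[H→φ1] = [21492, 27216]
r7 m[H→φ2] = [530136, 314928]
r8 m[φ0→N] = [2343, 6090]
r8 m[φ0→H] = [7164, 3888]
r8 m[φ1→P] = [362448, 266436]
r8 m[φ1→H] = [74, 81]
r8 m[φ2→C] = [1474920, 2319984]
r8 m[φ2→H] = [3, 7]
r8 m[φ3→N] = [528, 420]
r8 m[φ3→S] = [67464, 30924]
r8 m[φ4→S] = [6, 6]
r8 m[φ5→P] = [9, 2]
r8 m[φ6→S] = [8, 3]
r8 m[N→φ0] = [528, 420]
r8 m[N→φ3] = [2343, 6090]
r8 m[P→φ1] = [9, 2]
r8 m[P→φ5] = [362448, 266436]
r8 m[S→φ3] = [48, 18]
r8 m[S→φ4] = [539712, 92772]
r8 m[S→φ6] = [404784, 185544]
r8 m[C→φ2] = [1, 1]
r8 m[H→φ0] = [222, 567]
r8 m[H→φ1] = [21492, 27216]
r8 m[H→φ2] = [530136, 314928]
r9 m[φ0→N] = [2343, 6090]
r9 m[φ0→H] = [7164, 3888]
r9 m[φ1→P] = [362448, 266436]
r9 m[φ1→H] = [74, 81]
r9 m[φ2→C] = [1474920, 2319984]
r9 m[φ2→H] = [3, 7]
r9 m[φ3→N] = [528, 420]
r9 m[φ3→S] = [67464, 30924]
r9 m[φ4→S] = [6, 6]
r9 m[φ5→P] = [9, 2]
r9 m[φ6→S] = [8, 3]
r9 m[N→φ0] = [528, 420]
r9 m[N→φ3] = [2343, 6090]
r9 m[P→φ1] = [9, 2]
r9 m[P→φ5] = [362448, 266436]
r9 m[S→φ3] = [48, 18]
r9 m[S→φ4] = [539712, 92772]
r9 m[S→φ6] = [404784, 185544]
r9 m[C→φ2] = [1, 1]
r9 m[H→φ0] = [222, 567]
r9 m[H→φ1] = [21492, 27216]
r9 m[H→φ2] = [530136, 314928]
fixed point reached at round 9
b[N] = ⊗ incoming = [1237104, 2557800]

b[N] = [1237104, 2557800]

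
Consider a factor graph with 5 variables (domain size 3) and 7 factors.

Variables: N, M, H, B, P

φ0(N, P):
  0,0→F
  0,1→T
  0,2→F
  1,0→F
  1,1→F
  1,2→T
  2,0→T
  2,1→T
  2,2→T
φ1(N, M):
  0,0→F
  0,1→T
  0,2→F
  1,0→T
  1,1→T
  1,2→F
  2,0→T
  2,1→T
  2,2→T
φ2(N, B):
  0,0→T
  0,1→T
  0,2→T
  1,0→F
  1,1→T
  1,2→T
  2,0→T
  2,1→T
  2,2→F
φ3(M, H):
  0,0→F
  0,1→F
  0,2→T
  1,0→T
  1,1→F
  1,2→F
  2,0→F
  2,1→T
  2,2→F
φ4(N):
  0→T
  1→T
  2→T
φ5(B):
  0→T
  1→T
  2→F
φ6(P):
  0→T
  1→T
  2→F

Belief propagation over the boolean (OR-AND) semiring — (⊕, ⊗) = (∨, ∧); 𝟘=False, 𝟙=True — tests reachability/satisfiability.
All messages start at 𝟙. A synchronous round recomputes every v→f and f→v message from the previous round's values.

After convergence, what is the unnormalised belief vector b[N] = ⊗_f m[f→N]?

b[N] = [T, F, T]

init: all messages = 𝟙 over 3 values
r1 m[φ0→N] = [T, T, T]
r1 m[φ0→P] = [T, T, T]
r1 m[φ1→N] = [T, T, T]
r1 m[φ1→M] = [T, T, T]
r1 m[φ2→N] = [T, T, T]
r1 m[φ2→B] = [T, T, T]
r1 m[φ3→M] = [T, T, T]
r1 m[φ3→H] = [T, T, T]
r1 m[φ4→N] = [T, T, T]
r1 m[φ5→B] = [T, T, F]
r1 m[φ6→P] = [T, T, F]
r1 m[N→φ0] = [T, T, T]
r1 m[N→φ1] = [T, T, T]
r1 m[N→φ2] = [T, T, T]
r1 m[N→φ4] = [T, T, T]
r1 m[M→φ1] = [T, T, T]
r1 m[M→φ3] = [T, T, T]
r1 m[H→φ3] = [T, T, T]
r1 m[B→φ2] = [T, T, T]
r1 m[B→φ5] = [T, T, T]
r1 m[P→φ0] = [T, T, T]
r1 m[P→φ6] = [T, T, T]
r2 m[φ0→N] = [T, T, T]
r2 m[φ0→P] = [T, T, T]
r2 m[φ1→N] = [T, T, T]
r2 m[φ1→M] = [T, T, T]
r2 m[φ2→N] = [T, T, T]
r2 m[φ2→B] = [T, T, T]
r2 m[φ3→M] = [T, T, T]
r2 m[φ3→H] = [T, T, T]
r2 m[φ4→N] = [T, T, T]
r2 m[φ5→B] = [T, T, F]
r2 m[φ6→P] = [T, T, F]
r2 m[N→φ0] = [T, T, T]
r2 m[N→φ1] = [T, T, T]
r2 m[N→φ2] = [T, T, T]
r2 m[N→φ4] = [T, T, T]
r2 m[M→φ1] = [T, T, T]
r2 m[M→φ3] = [T, T, T]
r2 m[H→φ3] = [T, T, T]
r2 m[B→φ2] = [T, T, F]
r2 m[B→φ5] = [T, T, T]
r2 m[P→φ0] = [T, T, F]
r2 m[P→φ6] = [T, T, T]
r3 m[φ0→N] = [T, F, T]
r3 m[φ0→P] = [T, T, T]
r3 m[φ1→N] = [T, T, T]
r3 m[φ1→M] = [T, T, T]
r3 m[φ2→N] = [T, T, T]
r3 m[φ2→B] = [T, T, T]
r3 m[φ3→M] = [T, T, T]
r3 m[φ3→H] = [T, T, T]
r3 m[φ4→N] = [T, T, T]
r3 m[φ5→B] = [T, T, F]
r3 m[φ6→P] = [T, T, F]
r3 m[N→φ0] = [T, T, T]
r3 m[N→φ1] = [T, T, T]
r3 m[N→φ2] = [T, T, T]
r3 m[N→φ4] = [T, T, T]
r3 m[M→φ1] = [T, T, T]
r3 m[M→φ3] = [T, T, T]
r3 m[H→φ3] = [T, T, T]
r3 m[B→φ2] = [T, T, F]
r3 m[B→φ5] = [T, T, T]
r3 m[P→φ0] = [T, T, F]
r3 m[P→φ6] = [T, T, T]
r4 m[φ0→N] = [T, F, T]
r4 m[φ0→P] = [T, T, T]
r4 m[φ1→N] = [T, T, T]
r4 m[φ1→M] = [T, T, T]
r4 m[φ2→N] = [T, T, T]
r4 m[φ2→B] = [T, T, T]
r4 m[φ3→M] = [T, T, T]
r4 m[φ3→H] = [T, T, T]
r4 m[φ4→N] = [T, T, T]
r4 m[φ5→B] = [T, T, F]
r4 m[φ6→P] = [T, T, F]
r4 m[N→φ0] = [T, T, T]
r4 m[N→φ1] = [T, F, T]
r4 m[N→φ2] = [T, F, T]
r4 m[N→φ4] = [T, F, T]
r4 m[M→φ1] = [T, T, T]
r4 m[M→φ3] = [T, T, T]
r4 m[H→φ3] = [T, T, T]
r4 m[B→φ2] = [T, T, F]
r4 m[B→φ5] = [T, T, T]
r4 m[P→φ0] = [T, T, F]
r4 m[P→φ6] = [T, T, T]
r5 m[φ0→N] = [T, F, T]
r5 m[φ0→P] = [T, T, T]
r5 m[φ1→N] = [T, T, T]
r5 m[φ1→M] = [T, T, T]
r5 m[φ2→N] = [T, T, T]
r5 m[φ2→B] = [T, T, T]
r5 m[φ3→M] = [T, T, T]
r5 m[φ3→H] = [T, T, T]
r5 m[φ4→N] = [T, T, T]
r5 m[φ5→B] = [T, T, F]
r5 m[φ6→P] = [T, T, F]
r5 m[N→φ0] = [T, T, T]
r5 m[N→φ1] = [T, F, T]
r5 m[N→φ2] = [T, F, T]
r5 m[N→φ4] = [T, F, T]
r5 m[M→φ1] = [T, T, T]
r5 m[M→φ3] = [T, T, T]
r5 m[H→φ3] = [T, T, T]
r5 m[B→φ2] = [T, T, F]
r5 m[B→φ5] = [T, T, T]
r5 m[P→φ0] = [T, T, F]
r5 m[P→φ6] = [T, T, T]
fixed point reached at round 5
b[N] = ⊗ incoming = [T, F, T]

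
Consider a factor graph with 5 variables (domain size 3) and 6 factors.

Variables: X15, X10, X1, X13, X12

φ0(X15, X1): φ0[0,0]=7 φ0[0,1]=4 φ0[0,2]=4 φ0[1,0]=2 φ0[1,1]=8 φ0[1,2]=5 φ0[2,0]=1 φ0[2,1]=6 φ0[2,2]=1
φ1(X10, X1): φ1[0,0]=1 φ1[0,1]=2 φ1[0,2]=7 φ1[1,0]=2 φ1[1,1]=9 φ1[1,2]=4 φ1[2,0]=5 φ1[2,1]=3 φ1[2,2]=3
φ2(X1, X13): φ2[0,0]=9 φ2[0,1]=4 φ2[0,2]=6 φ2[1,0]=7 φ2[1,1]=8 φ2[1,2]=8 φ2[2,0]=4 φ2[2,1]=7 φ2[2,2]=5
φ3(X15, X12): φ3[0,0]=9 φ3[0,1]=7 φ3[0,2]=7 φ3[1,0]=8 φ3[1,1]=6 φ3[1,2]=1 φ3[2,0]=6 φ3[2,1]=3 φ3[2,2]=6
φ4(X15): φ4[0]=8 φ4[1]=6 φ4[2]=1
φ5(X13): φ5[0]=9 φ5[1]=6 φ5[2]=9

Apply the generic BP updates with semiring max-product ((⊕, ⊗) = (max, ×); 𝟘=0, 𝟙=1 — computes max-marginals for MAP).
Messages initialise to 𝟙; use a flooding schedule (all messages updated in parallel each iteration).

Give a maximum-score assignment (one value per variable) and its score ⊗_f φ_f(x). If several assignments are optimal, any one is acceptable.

assignment: (X15=1, X10=1, X1=1, X13=2, X12=0); score = 248832

init: all messages = 𝟙 over 3 values
r1 m[φ0→X15] = [7, 8, 6]
r1 m[φ0→X1] = [7, 8, 5]
r1 m[φ1→X10] = [7, 9, 5]
r1 m[φ1→X1] = [5, 9, 7]
r1 m[φ2→X1] = [9, 8, 7]
r1 m[φ2→X13] = [9, 8, 8]
r1 m[φ3→X15] = [9, 8, 6]
r1 m[φ3→X12] = [9, 7, 7]
r1 m[φ4→X15] = [8, 6, 1]
r1 m[φ5→X13] = [9, 6, 9]
r1 m[X15→φ0] = [1, 1, 1]
r1 m[X15→φ3] = [1, 1, 1]
r1 m[X15→φ4] = [1, 1, 1]
r1 m[X10→φ1] = [1, 1, 1]
r1 m[X1→φ0] = [1, 1, 1]
r1 m[X1→φ1] = [1, 1, 1]
r1 m[X1→φ2] = [1, 1, 1]
r1 m[X13→φ2] = [1, 1, 1]
r1 m[X13→φ5] = [1, 1, 1]
r1 m[X12→φ3] = [1, 1, 1]
r2 m[φ0→X15] = [7, 8, 6]
r2 m[φ0→X1] = [7, 8, 5]
r2 m[φ1→X10] = [7, 9, 5]
r2 m[φ1→X1] = [5, 9, 7]
r2 m[φ2→X1] = [9, 8, 7]
r2 m[φ2→X13] = [9, 8, 8]
r2 m[φ3→X15] = [9, 8, 6]
r2 m[φ3→X12] = [9, 7, 7]
r2 m[φ4→X15] = [8, 6, 1]
r2 m[φ5→X13] = [9, 6, 9]
r2 m[X15→φ0] = [72, 48, 6]
r2 m[X15→φ3] = [56, 48, 6]
r2 m[X15→φ4] = [63, 64, 36]
r2 m[X10→φ1] = [1, 1, 1]
r2 m[X1→φ0] = [45, 72, 49]
r2 m[X1→φ1] = [63, 64, 35]
r2 m[X1→φ2] = [35, 72, 35]
r2 m[X13→φ2] = [9, 6, 9]
r2 m[X13→φ5] = [9, 8, 8]
r2 m[X12→φ3] = [1, 1, 1]
r3 m[φ0→X15] = [315, 576, 432]
r3 m[φ0→X1] = [504, 384, 288]
r3 m[φ1→X10] = [245, 576, 315]
r3 m[φ1→X1] = [5, 9, 7]
r3 m[φ2→X1] = [81, 72, 45]
r3 m[φ2→X13] = [504, 576, 576]
r3 m[φ3→X15] = [9, 8, 6]
r3 m[φ3→X12] = [504, 392, 392]
r3 m[φ4→X15] = [8, 6, 1]
r3 m[φ5→X13] = [9, 6, 9]
r3 m[X15→φ0] = [72, 48, 6]
r3 m[X15→φ3] = [56, 48, 6]
r3 m[X15→φ4] = [63, 64, 36]
r3 m[X10→φ1] = [1, 1, 1]
r3 m[X1→φ0] = [45, 72, 49]
r3 m[X1→φ1] = [63, 64, 35]
r3 m[X1→φ2] = [35, 72, 35]
r3 m[X13→φ2] = [9, 6, 9]
r3 m[X13→φ5] = [9, 8, 8]
r3 m[X12→φ3] = [1, 1, 1]
r4 m[φ0→X15] = [315, 576, 432]
r4 m[φ0→X1] = [504, 384, 288]
r4 m[φ1→X10] = [245, 576, 315]
r4 m[φ1→X1] = [5, 9, 7]
r4 m[φ2→X1] = [81, 72, 45]
r4 m[φ2→X13] = [504, 576, 576]
r4 m[φ3→X15] = [9, 8, 6]
r4 m[φ3→X12] = [504, 392, 392]
r4 m[φ4→X15] = [8, 6, 1]
r4 m[φ5→X13] = [9, 6, 9]
r4 m[X15→φ0] = [72, 48, 6]
r4 m[X15→φ3] = [2520, 3456, 432]
r4 m[X15→φ4] = [2835, 4608, 2592]
r4 m[X10→φ1] = [1, 1, 1]
r4 m[X1→φ0] = [405, 648, 315]
r4 m[X1→φ1] = [40824, 27648, 12960]
r4 m[X1→φ2] = [2520, 3456, 2016]
r4 m[X13→φ2] = [9, 6, 9]
r4 m[X13→φ5] = [504, 576, 576]
r4 m[X12→φ3] = [1, 1, 1]
r5 m[φ0→X15] = [2835, 5184, 3888]
r5 m[φ0→X1] = [504, 384, 288]
r5 m[φ1→X10] = [90720, 248832, 204120]
r5 m[φ1→X1] = [5, 9, 7]
r5 m[φ2→X1] = [81, 72, 45]
r5 m[φ2→X13] = [24192, 27648, 27648]
r5 m[φ3→X15] = [9, 8, 6]
r5 m[φ3→X12] = [27648, 20736, 17640]
r5 m[φ4→X15] = [8, 6, 1]
r5 m[φ5→X13] = [9, 6, 9]
r5 m[X15→φ0] = [72, 48, 6]
r5 m[X15→φ3] = [2520, 3456, 432]
r5 m[X15→φ4] = [2835, 4608, 2592]
r5 m[X10→φ1] = [1, 1, 1]
r5 m[X1→φ0] = [405, 648, 315]
r5 m[X1→φ1] = [40824, 27648, 12960]
r5 m[X1→φ2] = [2520, 3456, 2016]
r5 m[X13→φ2] = [9, 6, 9]
r5 m[X13→φ5] = [504, 576, 576]
r5 m[X12→φ3] = [1, 1, 1]
r6 m[φ0→X15] = [2835, 5184, 3888]
r6 m[φ0→X1] = [504, 384, 288]
r6 m[φ1→X10] = [90720, 248832, 204120]
r6 m[φ1→X1] = [5, 9, 7]
r6 m[φ2→X1] = [81, 72, 45]
r6 m[φ2→X13] = [24192, 27648, 27648]
r6 m[φ3→X15] = [9, 8, 6]
r6 m[φ3→X12] = [27648, 20736, 17640]
r6 m[φ4→X15] = [8, 6, 1]
r6 m[φ5→X13] = [9, 6, 9]
r6 m[X15→φ0] = [72, 48, 6]
r6 m[X15→φ3] = [22680, 31104, 3888]
r6 m[X15→φ4] = [25515, 41472, 23328]
r6 m[X10→φ1] = [1, 1, 1]
r6 m[X1→φ0] = [405, 648, 315]
r6 m[X1→φ1] = [40824, 27648, 12960]
r6 m[X1→φ2] = [2520, 3456, 2016]
r6 m[X13→φ2] = [9, 6, 9]
r6 m[X13→φ5] = [24192, 27648, 27648]
r6 m[X12→φ3] = [1, 1, 1]
r7 m[φ0→X15] = [2835, 5184, 3888]
r7 m[φ0→X1] = [504, 384, 288]
r7 m[φ1→X10] = [90720, 248832, 204120]
r7 m[φ1→X1] = [5, 9, 7]
r7 m[φ2→X1] = [81, 72, 45]
r7 m[φ2→X13] = [24192, 27648, 27648]
r7 m[φ3→X15] = [9, 8, 6]
r7 m[φ3→X12] = [248832, 186624, 158760]
r7 m[φ4→X15] = [8, 6, 1]
r7 m[φ5→X13] = [9, 6, 9]
r7 m[X15→φ0] = [72, 48, 6]
r7 m[X15→φ3] = [22680, 31104, 3888]
r7 m[X15→φ4] = [25515, 41472, 23328]
r7 m[X10→φ1] = [1, 1, 1]
r7 m[X1→φ0] = [405, 648, 315]
r7 m[X1→φ1] = [40824, 27648, 12960]
r7 m[X1→φ2] = [2520, 3456, 2016]
r7 m[X13→φ2] = [9, 6, 9]
r7 m[X13→φ5] = [24192, 27648, 27648]
r7 m[X12→φ3] = [1, 1, 1]
r8 m[φ0→X15] = [2835, 5184, 3888]
r8 m[φ0→X1] = [504, 384, 288]
r8 m[φ1→X10] = [90720, 248832, 204120]
r8 m[φ1→X1] = [5, 9, 7]
r8 m[φ2→X1] = [81, 72, 45]
r8 m[φ2→X13] = [24192, 27648, 27648]
r8 m[φ3→X15] = [9, 8, 6]
r8 m[φ3→X12] = [248832, 186624, 158760]
r8 m[φ4→X15] = [8, 6, 1]
r8 m[φ5→X13] = [9, 6, 9]
r8 m[X15→φ0] = [72, 48, 6]
r8 m[X15→φ3] = [22680, 31104, 3888]
r8 m[X15→φ4] = [25515, 41472, 23328]
r8 m[X10→φ1] = [1, 1, 1]
r8 m[X1→φ0] = [405, 648, 315]
r8 m[X1→φ1] = [40824, 27648, 12960]
r8 m[X1→φ2] = [2520, 3456, 2016]
r8 m[X13→φ2] = [9, 6, 9]
r8 m[X13→φ5] = [24192, 27648, 27648]
r8 m[X12→φ3] = [1, 1, 1]
fixed point reached at round 8
traceback from X15: (X15=1, X10=1, X1=1, X13=2, X12=0), score=248832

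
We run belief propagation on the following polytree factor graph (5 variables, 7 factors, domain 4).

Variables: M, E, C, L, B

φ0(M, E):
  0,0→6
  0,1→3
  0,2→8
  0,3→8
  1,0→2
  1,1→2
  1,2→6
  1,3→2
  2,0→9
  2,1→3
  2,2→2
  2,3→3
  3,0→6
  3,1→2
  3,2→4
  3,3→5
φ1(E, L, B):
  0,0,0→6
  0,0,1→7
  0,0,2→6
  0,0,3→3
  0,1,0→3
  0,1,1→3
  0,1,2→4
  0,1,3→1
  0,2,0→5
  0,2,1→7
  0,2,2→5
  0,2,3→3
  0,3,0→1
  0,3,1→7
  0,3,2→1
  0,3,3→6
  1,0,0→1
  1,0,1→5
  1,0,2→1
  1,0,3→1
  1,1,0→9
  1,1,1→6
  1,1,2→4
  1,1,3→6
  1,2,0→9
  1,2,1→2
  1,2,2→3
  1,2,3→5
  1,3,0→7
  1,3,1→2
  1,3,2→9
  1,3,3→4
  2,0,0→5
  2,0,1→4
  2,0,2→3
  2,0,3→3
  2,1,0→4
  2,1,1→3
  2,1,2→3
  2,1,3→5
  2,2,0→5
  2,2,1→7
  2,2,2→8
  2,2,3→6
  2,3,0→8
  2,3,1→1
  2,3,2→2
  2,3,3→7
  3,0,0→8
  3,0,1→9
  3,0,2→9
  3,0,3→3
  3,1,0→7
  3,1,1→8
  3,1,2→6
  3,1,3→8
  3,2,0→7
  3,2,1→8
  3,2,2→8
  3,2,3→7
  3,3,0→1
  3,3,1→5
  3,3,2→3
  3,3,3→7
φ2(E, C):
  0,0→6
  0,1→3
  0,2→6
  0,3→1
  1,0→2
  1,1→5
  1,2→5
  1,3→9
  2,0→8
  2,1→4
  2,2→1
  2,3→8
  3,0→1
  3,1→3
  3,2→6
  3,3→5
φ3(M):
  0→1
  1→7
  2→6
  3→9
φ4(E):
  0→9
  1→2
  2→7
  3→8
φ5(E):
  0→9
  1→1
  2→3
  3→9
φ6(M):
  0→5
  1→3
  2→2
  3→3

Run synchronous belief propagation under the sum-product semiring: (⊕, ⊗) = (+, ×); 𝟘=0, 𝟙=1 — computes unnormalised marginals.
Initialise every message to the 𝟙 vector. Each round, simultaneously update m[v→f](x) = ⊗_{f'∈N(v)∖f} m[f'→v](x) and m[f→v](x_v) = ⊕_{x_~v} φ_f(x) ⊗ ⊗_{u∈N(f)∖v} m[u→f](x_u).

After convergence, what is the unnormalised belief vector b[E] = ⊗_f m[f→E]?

b[E] = [30139776, 456876, 9724932, 28416960]

init: all messages = 𝟙 over 4 values
r1 m[φ0→M] = [25, 12, 17, 17]
r1 m[φ0→E] = [23, 10, 20, 18]
r1 m[φ1→E] = [68, 74, 74, 104]
r1 m[φ1→L] = [74, 80, 95, 71]
r1 m[φ1→B] = [86, 84, 75, 75]
r1 m[φ2→E] = [16, 21, 21, 15]
r1 m[φ2→C] = [17, 15, 18, 23]
r1 m[φ3→M] = [1, 7, 6, 9]
r1 m[φ4→E] = [9, 2, 7, 8]
r1 m[φ5→E] = [9, 1, 3, 9]
r1 m[φ6→M] = [5, 3, 2, 3]
r1 m[M→φ0] = [1, 1, 1, 1]
r1 m[M→φ3] = [1, 1, 1, 1]
r1 m[M→φ6] = [1, 1, 1, 1]
r1 m[E→φ0] = [1, 1, 1, 1]
r1 m[E→φ1] = [1, 1, 1, 1]
r1 m[E→φ2] = [1, 1, 1, 1]
r1 m[E→φ4] = [1, 1, 1, 1]
r1 m[E→φ5] = [1, 1, 1, 1]
r1 m[C→φ2] = [1, 1, 1, 1]
r1 m[L→φ1] = [1, 1, 1, 1]
r1 m[B→φ1] = [1, 1, 1, 1]
r2 m[φ0→M] = [25, 12, 17, 17]
r2 m[φ0→E] = [23, 10, 20, 18]
r2 m[φ1→E] = [68, 74, 74, 104]
r2 m[φ1→L] = [74, 80, 95, 71]
r2 m[φ1→B] = [86, 84, 75, 75]
r2 m[φ2→E] = [16, 21, 21, 15]
r2 m[φ2→C] = [17, 15, 18, 23]
r2 m[φ3→M] = [1, 7, 6, 9]
r2 m[φ4→E] = [9, 2, 7, 8]
r2 m[φ5→E] = [9, 1, 3, 9]
r2 m[φ6→M] = [5, 3, 2, 3]
r2 m[M→φ0] = [5, 21, 12, 27]
r2 m[M→φ3] = [125, 36, 34, 51]
r2 m[M→φ6] = [25, 84, 102, 153]
r2 m[E→φ0] = [88128, 3108, 32634, 112320]
r2 m[E→φ1] = [29808, 420, 8820, 19440]
r2 m[E→φ2] = [126684, 1480, 31080, 134784]
r2 m[E→φ4] = [225216, 15540, 93240, 252720]
r2 m[E→φ5] = [225216, 31080, 217560, 224640]
r2 m[C→φ2] = [1, 1, 1, 1]
r2 m[L→φ1] = [1, 1, 1, 1]
r2 m[B→φ1] = [1, 1, 1, 1]
r3 m[φ0→M] = [1697724, 602916, 1204704, 1227120]
r3 m[φ0→E] = [342, 147, 298, 253]
r3 m[φ1→E] = [68, 74, 74, 104]
r3 m[φ1→L] = [1355196, 1034448, 1416660, 926160]
r3 m[φ1→B] = [1099200, 1437192, 1130628, 1065444]
r3 m[φ2→E] = [16, 21, 21, 15]
r3 m[φ2→C] = [1146488, 916124, 1607288, 1062564]
r3 m[φ3→M] = [1, 7, 6, 9]
r3 m[φ4→E] = [9, 2, 7, 8]
r3 m[φ5→E] = [9, 1, 3, 9]
r3 m[φ6→M] = [5, 3, 2, 3]
r3 m[M→φ0] = [5, 21, 12, 27]
r3 m[M→φ3] = [125, 36, 34, 51]
r3 m[M→φ6] = [25, 84, 102, 153]
r3 m[E→φ0] = [88128, 3108, 32634, 112320]
r3 m[E→φ1] = [29808, 420, 8820, 19440]
r3 m[E→φ2] = [126684, 1480, 31080, 134784]
r3 m[E→φ4] = [225216, 15540, 93240, 252720]
r3 m[E→φ5] = [225216, 31080, 217560, 224640]
r3 m[C→φ2] = [1, 1, 1, 1]
r3 m[L→φ1] = [1, 1, 1, 1]
r3 m[B→φ1] = [1, 1, 1, 1]
r4 m[φ0→M] = [1697724, 602916, 1204704, 1227120]
r4 m[φ0→E] = [342, 147, 298, 253]
r4 m[φ1→E] = [68, 74, 74, 104]
r4 m[φ1→L] = [1355196, 1034448, 1416660, 926160]
r4 m[φ1→B] = [1099200, 1437192, 1130628, 1065444]
r4 m[φ2→E] = [16, 21, 21, 15]
r4 m[φ2→C] = [1146488, 916124, 1607288, 1062564]
r4 m[φ3→M] = [1, 7, 6, 9]
r4 m[φ4→E] = [9, 2, 7, 8]
r4 m[φ5→E] = [9, 1, 3, 9]
r4 m[φ6→M] = [5, 3, 2, 3]
r4 m[M→φ0] = [5, 21, 12, 27]
r4 m[M→φ3] = [8488620, 1808748, 2409408, 3681360]
r4 m[M→φ6] = [1697724, 4220412, 7228224, 11044080]
r4 m[E→φ0] = [88128, 3108, 32634, 112320]
r4 m[E→φ1] = [443232, 6174, 131418, 273240]
r4 m[E→φ2] = [1883736, 21756, 463092, 1894464]
r4 m[E→φ4] = [3348864, 228438, 1389276, 3552120]
r4 m[E→φ5] = [3348864, 456876, 3241644, 3157440]
r4 m[C→φ2] = [1, 1, 1, 1]
r4 m[L→φ1] = [1, 1, 1, 1]
r4 m[B→φ1] = [1, 1, 1, 1]
r5 m[φ0→M] = [1697724, 602916, 1204704, 1227120]
r5 m[φ0→E] = [342, 147, 298, 253]
r5 m[φ1→E] = [68, 74, 74, 104]
r5 m[φ1→L] = [19695726, 14925132, 20596014, 13521672]
r5 m[φ1→B] = [15984720, 20898648, 16403598, 15451578]
r5 m[φ2→E] = [16, 21, 21, 15]
r5 m[φ2→C] = [16945128, 13295748, 23241072, 15256596]
r5 m[φ3→M] = [1, 7, 6, 9]
r5 m[φ4→E] = [9, 2, 7, 8]
r5 m[φ5→E] = [9, 1, 3, 9]
r5 m[φ6→M] = [5, 3, 2, 3]
r5 m[M→φ0] = [5, 21, 12, 27]
r5 m[M→φ3] = [8488620, 1808748, 2409408, 3681360]
r5 m[M→φ6] = [1697724, 4220412, 7228224, 11044080]
r5 m[E→φ0] = [88128, 3108, 32634, 112320]
r5 m[E→φ1] = [443232, 6174, 131418, 273240]
r5 m[E→φ2] = [1883736, 21756, 463092, 1894464]
r5 m[E→φ4] = [3348864, 228438, 1389276, 3552120]
r5 m[E→φ5] = [3348864, 456876, 3241644, 3157440]
r5 m[C→φ2] = [1, 1, 1, 1]
r5 m[L→φ1] = [1, 1, 1, 1]
r5 m[B→φ1] = [1, 1, 1, 1]
r6 m[φ0→M] = [1697724, 602916, 1204704, 1227120]
r6 m[φ0→E] = [342, 147, 298, 253]
r6 m[φ1→E] = [68, 74, 74, 104]
r6 m[φ1→L] = [19695726, 14925132, 20596014, 13521672]
r6 m[φ1→B] = [15984720, 20898648, 16403598, 15451578]
r6 m[φ2→E] = [16, 21, 21, 15]
r6 m[φ2→C] = [16945128, 13295748, 23241072, 15256596]
r6 m[φ3→M] = [1, 7, 6, 9]
r6 m[φ4→E] = [9, 2, 7, 8]
r6 m[φ5→E] = [9, 1, 3, 9]
r6 m[φ6→M] = [5, 3, 2, 3]
r6 m[M→φ0] = [5, 21, 12, 27]
r6 m[M→φ3] = [8488620, 1808748, 2409408, 3681360]
r6 m[M→φ6] = [1697724, 4220412, 7228224, 11044080]
r6 m[E→φ0] = [88128, 3108, 32634, 112320]
r6 m[E→φ1] = [443232, 6174, 131418, 273240]
r6 m[E→φ2] = [1883736, 21756, 463092, 1894464]
r6 m[E→φ4] = [3348864, 228438, 1389276, 3552120]
r6 m[E→φ5] = [3348864, 456876, 3241644, 3157440]
r6 m[C→φ2] = [1, 1, 1, 1]
r6 m[L→φ1] = [1, 1, 1, 1]
r6 m[B→φ1] = [1, 1, 1, 1]
fixed point reached at round 6
b[E] = ⊗ incoming = [30139776, 456876, 9724932, 28416960]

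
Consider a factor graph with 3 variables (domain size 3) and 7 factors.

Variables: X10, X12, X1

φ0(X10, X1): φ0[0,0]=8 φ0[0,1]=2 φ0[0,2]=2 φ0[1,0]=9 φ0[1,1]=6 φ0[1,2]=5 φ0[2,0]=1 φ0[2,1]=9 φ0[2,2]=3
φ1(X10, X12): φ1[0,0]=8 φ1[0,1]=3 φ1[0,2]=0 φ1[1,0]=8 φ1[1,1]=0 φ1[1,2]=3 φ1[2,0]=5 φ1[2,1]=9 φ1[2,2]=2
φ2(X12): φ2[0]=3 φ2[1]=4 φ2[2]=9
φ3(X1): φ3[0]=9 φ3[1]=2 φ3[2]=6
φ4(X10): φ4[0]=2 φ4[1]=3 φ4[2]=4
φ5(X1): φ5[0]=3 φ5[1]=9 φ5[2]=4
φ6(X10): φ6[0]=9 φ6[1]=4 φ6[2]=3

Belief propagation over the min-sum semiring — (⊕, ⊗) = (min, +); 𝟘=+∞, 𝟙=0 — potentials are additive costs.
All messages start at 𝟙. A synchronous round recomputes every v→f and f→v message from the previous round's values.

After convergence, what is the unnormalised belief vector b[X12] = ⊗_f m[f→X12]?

b[X12] = [28, 26, 31]

init: all messages = 𝟙 over 3 values
r1 m[φ0→X10] = [2, 5, 1]
r1 m[φ0→X1] = [1, 2, 2]
r1 m[φ1→X10] = [0, 0, 2]
r1 m[φ1→X12] = [5, 0, 0]
r1 m[φ2→X12] = [3, 4, 9]
r1 m[φ3→X1] = [9, 2, 6]
r1 m[φ4→X10] = [2, 3, 4]
r1 m[φ5→X1] = [3, 9, 4]
r1 m[φ6→X10] = [9, 4, 3]
r1 m[X10→φ0] = [0, 0, 0]
r1 m[X10→φ1] = [0, 0, 0]
r1 m[X10→φ4] = [0, 0, 0]
r1 m[X10→φ6] = [0, 0, 0]
r1 m[X12→φ1] = [0, 0, 0]
r1 m[X12→φ2] = [0, 0, 0]
r1 m[X1→φ0] = [0, 0, 0]
r1 m[X1→φ3] = [0, 0, 0]
r1 m[X1→φ5] = [0, 0, 0]
r2 m[φ0→X10] = [2, 5, 1]
r2 m[φ0→X1] = [1, 2, 2]
r2 m[φ1→X10] = [0, 0, 2]
r2 m[φ1→X12] = [5, 0, 0]
r2 m[φ2→X12] = [3, 4, 9]
r2 m[φ3→X1] = [9, 2, 6]
r2 m[φ4→X10] = [2, 3, 4]
r2 m[φ5→X1] = [3, 9, 4]
r2 m[φ6→X10] = [9, 4, 3]
r2 m[X10→φ0] = [11, 7, 9]
r2 m[X10→φ1] = [13, 12, 8]
r2 m[X10→φ4] = [11, 9, 6]
r2 m[X10→φ6] = [4, 8, 7]
r2 m[X12→φ1] = [3, 4, 9]
r2 m[X12→φ2] = [5, 0, 0]
r2 m[X1→φ0] = [12, 11, 10]
r2 m[X1→φ3] = [4, 11, 6]
r2 m[X1→φ5] = [10, 4, 8]
r3 m[φ0→X10] = [12, 15, 13]
r3 m[φ0→X1] = [10, 13, 12]
r3 m[φ1→X10] = [7, 4, 8]
r3 m[φ1→X12] = [13, 12, 10]
r3 m[φ2→X12] = [3, 4, 9]
r3 m[φ3→X1] = [9, 2, 6]
r3 m[φ4→X10] = [2, 3, 4]
r3 m[φ5→X1] = [3, 9, 4]
r3 m[φ6→X10] = [9, 4, 3]
r3 m[X10→φ0] = [11, 7, 9]
r3 m[X10→φ1] = [13, 12, 8]
r3 m[X10→φ4] = [11, 9, 6]
r3 m[X10→φ6] = [4, 8, 7]
r3 m[X12→φ1] = [3, 4, 9]
r3 m[X12→φ2] = [5, 0, 0]
r3 m[X1→φ0] = [12, 11, 10]
r3 m[X1→φ3] = [4, 11, 6]
r3 m[X1→φ5] = [10, 4, 8]
r4 m[φ0→X10] = [12, 15, 13]
r4 m[φ0→X1] = [10, 13, 12]
r4 m[φ1→X10] = [7, 4, 8]
r4 m[φ1→X12] = [13, 12, 10]
r4 m[φ2→X12] = [3, 4, 9]
r4 m[φ3→X1] = [9, 2, 6]
r4 m[φ4→X10] = [2, 3, 4]
r4 m[φ5→X1] = [3, 9, 4]
r4 m[φ6→X10] = [9, 4, 3]
r4 m[X10→φ0] = [18, 11, 15]
r4 m[X10→φ1] = [23, 22, 20]
r4 m[X10→φ4] = [28, 23, 24]
r4 m[X10→φ6] = [21, 22, 25]
r4 m[X12→φ1] = [3, 4, 9]
r4 m[X12→φ2] = [13, 12, 10]
r4 m[X1→φ0] = [12, 11, 10]
r4 m[X1→φ3] = [13, 22, 16]
r4 m[X1→φ5] = [19, 15, 18]
r5 m[φ0→X10] = [12, 15, 13]
r5 m[φ0→X1] = [16, 17, 16]
r5 m[φ1→X10] = [7, 4, 8]
r5 m[φ1→X12] = [25, 22, 22]
r5 m[φ2→X12] = [3, 4, 9]
r5 m[φ3→X1] = [9, 2, 6]
r5 m[φ4→X10] = [2, 3, 4]
r5 m[φ5→X1] = [3, 9, 4]
r5 m[φ6→X10] = [9, 4, 3]
r5 m[X10→φ0] = [18, 11, 15]
r5 m[X10→φ1] = [23, 22, 20]
r5 m[X10→φ4] = [28, 23, 24]
r5 m[X10→φ6] = [21, 22, 25]
r5 m[X12→φ1] = [3, 4, 9]
r5 m[X12→φ2] = [13, 12, 10]
r5 m[X1→φ0] = [12, 11, 10]
r5 m[X1→φ3] = [13, 22, 16]
r5 m[X1→φ5] = [19, 15, 18]
r6 m[φ0→X10] = [12, 15, 13]
r6 m[φ0→X1] = [16, 17, 16]
r6 m[φ1→X10] = [7, 4, 8]
r6 m[φ1→X12] = [25, 22, 22]
r6 m[φ2→X12] = [3, 4, 9]
r6 m[φ3→X1] = [9, 2, 6]
r6 m[φ4→X10] = [2, 3, 4]
r6 m[φ5→X1] = [3, 9, 4]
r6 m[φ6→X10] = [9, 4, 3]
r6 m[X10→φ0] = [18, 11, 15]
r6 m[X10→φ1] = [23, 22, 20]
r6 m[X10→φ4] = [28, 23, 24]
r6 m[X10→φ6] = [21, 22, 25]
r6 m[X12→φ1] = [3, 4, 9]
r6 m[X12→φ2] = [25, 22, 22]
r6 m[X1→φ0] = [12, 11, 10]
r6 m[X1→φ3] = [19, 26, 20]
r6 m[X1→φ5] = [25, 19, 22]
r7 m[φ0→X10] = [12, 15, 13]
r7 m[φ0→X1] = [16, 17, 16]
r7 m[φ1→X10] = [7, 4, 8]
r7 m[φ1→X12] = [25, 22, 22]
r7 m[φ2→X12] = [3, 4, 9]
r7 m[φ3→X1] = [9, 2, 6]
r7 m[φ4→X10] = [2, 3, 4]
r7 m[φ5→X1] = [3, 9, 4]
r7 m[φ6→X10] = [9, 4, 3]
r7 m[X10→φ0] = [18, 11, 15]
r7 m[X10→φ1] = [23, 22, 20]
r7 m[X10→φ4] = [28, 23, 24]
r7 m[X10→φ6] = [21, 22, 25]
r7 m[X12→φ1] = [3, 4, 9]
r7 m[X12→φ2] = [25, 22, 22]
r7 m[X1→φ0] = [12, 11, 10]
r7 m[X1→φ3] = [19, 26, 20]
r7 m[X1→φ5] = [25, 19, 22]
fixed point reached at round 7
b[X12] = ⊗ incoming = [28, 26, 31]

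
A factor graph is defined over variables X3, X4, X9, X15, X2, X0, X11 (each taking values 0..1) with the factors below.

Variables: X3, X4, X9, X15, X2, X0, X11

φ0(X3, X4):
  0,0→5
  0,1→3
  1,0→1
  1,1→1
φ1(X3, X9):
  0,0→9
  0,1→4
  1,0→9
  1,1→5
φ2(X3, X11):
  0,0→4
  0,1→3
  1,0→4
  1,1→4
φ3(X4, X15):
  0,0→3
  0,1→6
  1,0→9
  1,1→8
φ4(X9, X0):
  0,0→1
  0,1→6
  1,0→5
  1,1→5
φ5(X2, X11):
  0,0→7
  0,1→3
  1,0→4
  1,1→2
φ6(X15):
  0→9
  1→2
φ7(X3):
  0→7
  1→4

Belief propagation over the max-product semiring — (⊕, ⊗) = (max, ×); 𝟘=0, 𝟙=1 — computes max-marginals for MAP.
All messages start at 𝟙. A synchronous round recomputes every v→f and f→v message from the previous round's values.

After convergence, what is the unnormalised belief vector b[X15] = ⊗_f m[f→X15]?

init: all messages = 𝟙 over 2 values
r1 m[φ0→X3] = [5, 1]
r1 m[φ0→X4] = [5, 3]
r1 m[φ1→X3] = [9, 9]
r1 m[φ1→X9] = [9, 5]
r1 m[φ2→X3] = [4, 4]
r1 m[φ2→X11] = [4, 4]
r1 m[φ3→X4] = [6, 9]
r1 m[φ3→X15] = [9, 8]
r1 m[φ4→X9] = [6, 5]
r1 m[φ4→X0] = [5, 6]
r1 m[φ5→X2] = [7, 4]
r1 m[φ5→X11] = [7, 3]
r1 m[φ6→X15] = [9, 2]
r1 m[φ7→X3] = [7, 4]
r1 m[X3→φ0] = [1, 1]
r1 m[X3→φ1] = [1, 1]
r1 m[X3→φ2] = [1, 1]
r1 m[X3→φ7] = [1, 1]
r1 m[X4→φ0] = [1, 1]
r1 m[X4→φ3] = [1, 1]
r1 m[X9→φ1] = [1, 1]
r1 m[X9→φ4] = [1, 1]
r1 m[X15→φ3] = [1, 1]
r1 m[X15→φ6] = [1, 1]
r1 m[X2→φ5] = [1, 1]
r1 m[X0→φ4] = [1, 1]
r1 m[X11→φ2] = [1, 1]
r1 m[X11→φ5] = [1, 1]
r2 m[φ0→X3] = [5, 1]
r2 m[φ0→X4] = [5, 3]
r2 m[φ1→X3] = [9, 9]
r2 m[φ1→X9] = [9, 5]
r2 m[φ2→X3] = [4, 4]
r2 m[φ2→X11] = [4, 4]
r2 m[φ3→X4] = [6, 9]
r2 m[φ3→X15] = [9, 8]
r2 m[φ4→X9] = [6, 5]
r2 m[φ4→X0] = [5, 6]
r2 m[φ5→X2] = [7, 4]
r2 m[φ5→X11] = [7, 3]
r2 m[φ6→X15] = [9, 2]
r2 m[φ7→X3] = [7, 4]
r2 m[X3→φ0] = [252, 144]
r2 m[X3→φ1] = [140, 16]
r2 m[X3→φ2] = [315, 36]
r2 m[X3→φ7] = [180, 36]
r2 m[X4→φ0] = [6, 9]
r2 m[X4→φ3] = [5, 3]
r2 m[X9→φ1] = [6, 5]
r2 m[X9→φ4] = [9, 5]
r2 m[X15→φ3] = [9, 2]
r2 m[X15→φ6] = [9, 8]
r2 m[X2→φ5] = [1, 1]
r2 m[X0→φ4] = [1, 1]
r2 m[X11→φ2] = [7, 3]
r2 m[X11→φ5] = [4, 4]
r3 m[φ0→X3] = [30, 9]
r3 m[φ0→X4] = [1260, 756]
r3 m[φ1→X3] = [54, 54]
r3 m[φ1→X9] = [1260, 560]
r3 m[φ2→X3] = [28, 28]
r3 m[φ2→X11] = [1260, 945]
r3 m[φ3→X4] = [27, 81]
r3 m[φ3→X15] = [27, 30]
r3 m[φ4→X9] = [6, 5]
r3 m[φ4→X0] = [25, 54]
r3 m[φ5→X2] = [28, 16]
r3 m[φ5→X11] = [7, 3]
r3 m[φ6→X15] = [9, 2]
r3 m[φ7→X3] = [7, 4]
r3 m[X3→φ0] = [252, 144]
r3 m[X3→φ1] = [140, 16]
r3 m[X3→φ2] = [315, 36]
r3 m[X3→φ7] = [180, 36]
r3 m[X4→φ0] = [6, 9]
r3 m[X4→φ3] = [5, 3]
r3 m[X9→φ1] = [6, 5]
r3 m[X9→φ4] = [9, 5]
r3 m[X15→φ3] = [9, 2]
r3 m[X15→φ6] = [9, 8]
r3 m[X2→φ5] = [1, 1]
r3 m[X0→φ4] = [1, 1]
r3 m[X11→φ2] = [7, 3]
r3 m[X11→φ5] = [4, 4]
r4 m[φ0→X3] = [30, 9]
r4 m[φ0→X4] = [1260, 756]
r4 m[φ1→X3] = [54, 54]
r4 m[φ1→X9] = [1260, 560]
r4 m[φ2→X3] = [28, 28]
r4 m[φ2→X11] = [1260, 945]
r4 m[φ3→X4] = [27, 81]
r4 m[φ3→X15] = [27, 30]
r4 m[φ4→X9] = [6, 5]
r4 m[φ4→X0] = [25, 54]
r4 m[φ5→X2] = [28, 16]
r4 m[φ5→X11] = [7, 3]
r4 m[φ6→X15] = [9, 2]
r4 m[φ7→X3] = [7, 4]
r4 m[X3→φ0] = [10584, 6048]
r4 m[X3→φ1] = [5880, 1008]
r4 m[X3→φ2] = [11340, 1944]
r4 m[X3→φ7] = [45360, 13608]
r4 m[X4→φ0] = [27, 81]
r4 m[X4→φ3] = [1260, 756]
r4 m[X9→φ1] = [6, 5]
r4 m[X9→φ4] = [1260, 560]
r4 m[X15→φ3] = [9, 2]
r4 m[X15→φ6] = [27, 30]
r4 m[X2→φ5] = [1, 1]
r4 m[X0→φ4] = [1, 1]
r4 m[X11→φ2] = [7, 3]
r4 m[X11→φ5] = [1260, 945]
r5 m[φ0→X3] = [243, 81]
r5 m[φ0→X4] = [52920, 31752]
r5 m[φ1→X3] = [54, 54]
r5 m[φ1→X9] = [52920, 23520]
r5 m[φ2→X3] = [28, 28]
r5 m[φ2→X11] = [45360, 34020]
r5 m[φ3→X4] = [27, 81]
r5 m[φ3→X15] = [6804, 7560]
r5 m[φ4→X9] = [6, 5]
r5 m[φ4→X0] = [2800, 7560]
r5 m[φ5→X2] = [8820, 5040]
r5 m[φ5→X11] = [7, 3]
r5 m[φ6→X15] = [9, 2]
r5 m[φ7→X3] = [7, 4]
r5 m[X3→φ0] = [10584, 6048]
r5 m[X3→φ1] = [5880, 1008]
r5 m[X3→φ2] = [11340, 1944]
r5 m[X3→φ7] = [45360, 13608]
r5 m[X4→φ0] = [27, 81]
r5 m[X4→φ3] = [1260, 756]
r5 m[X9→φ1] = [6, 5]
r5 m[X9→φ4] = [1260, 560]
r5 m[X15→φ3] = [9, 2]
r5 m[X15→φ6] = [27, 30]
r5 m[X2→φ5] = [1, 1]
r5 m[X0→φ4] = [1, 1]
r5 m[X11→φ2] = [7, 3]
r5 m[X11→φ5] = [1260, 945]
r6 m[φ0→X3] = [243, 81]
r6 m[φ0→X4] = [52920, 31752]
r6 m[φ1→X3] = [54, 54]
r6 m[φ1→X9] = [52920, 23520]
r6 m[φ2→X3] = [28, 28]
r6 m[φ2→X11] = [45360, 34020]
r6 m[φ3→X4] = [27, 81]
r6 m[φ3→X15] = [6804, 7560]
r6 m[φ4→X9] = [6, 5]
r6 m[φ4→X0] = [2800, 7560]
r6 m[φ5→X2] = [8820, 5040]
r6 m[φ5→X11] = [7, 3]
r6 m[φ6→X15] = [9, 2]
r6 m[φ7→X3] = [7, 4]
r6 m[X3→φ0] = [10584, 6048]
r6 m[X3→φ1] = [47628, 9072]
r6 m[X3→φ2] = [91854, 17496]
r6 m[X3→φ7] = [367416, 122472]
r6 m[X4→φ0] = [27, 81]
r6 m[X4→φ3] = [52920, 31752]
r6 m[X9→φ1] = [6, 5]
r6 m[X9→φ4] = [52920, 23520]
r6 m[X15→φ3] = [9, 2]
r6 m[X15→φ6] = [6804, 7560]
r6 m[X2→φ5] = [1, 1]
r6 m[X0→φ4] = [1, 1]
r6 m[X11→φ2] = [7, 3]
r6 m[X11→φ5] = [45360, 34020]
r7 m[φ0→X3] = [243, 81]
r7 m[φ0→X4] = [52920, 31752]
r7 m[φ1→X3] = [54, 54]
r7 m[φ1→X9] = [428652, 190512]
r7 m[φ2→X3] = [28, 28]
r7 m[φ2→X11] = [367416, 275562]
r7 m[φ3→X4] = [27, 81]
r7 m[φ3→X15] = [285768, 317520]
r7 m[φ4→X9] = [6, 5]
r7 m[φ4→X0] = [117600, 317520]
r7 m[φ5→X2] = [317520, 181440]
r7 m[φ5→X11] = [7, 3]
r7 m[φ6→X15] = [9, 2]
r7 m[φ7→X3] = [7, 4]
r7 m[X3→φ0] = [10584, 6048]
r7 m[X3→φ1] = [47628, 9072]
r7 m[X3→φ2] = [91854, 17496]
r7 m[X3→φ7] = [367416, 122472]
r7 m[X4→φ0] = [27, 81]
r7 m[X4→φ3] = [52920, 31752]
r7 m[X9→φ1] = [6, 5]
r7 m[X9→φ4] = [52920, 23520]
r7 m[X15→φ3] = [9, 2]
r7 m[X15→φ6] = [6804, 7560]
r7 m[X2→φ5] = [1, 1]
r7 m[X0→φ4] = [1, 1]
r7 m[X11→φ2] = [7, 3]
r7 m[X11→φ5] = [45360, 34020]
r8 m[φ0→X3] = [243, 81]
r8 m[φ0→X4] = [52920, 31752]
r8 m[φ1→X3] = [54, 54]
r8 m[φ1→X9] = [428652, 190512]
r8 m[φ2→X3] = [28, 28]
r8 m[φ2→X11] = [367416, 275562]
r8 m[φ3→X4] = [27, 81]
r8 m[φ3→X15] = [285768, 317520]
r8 m[φ4→X9] = [6, 5]
r8 m[φ4→X0] = [117600, 317520]
r8 m[φ5→X2] = [317520, 181440]
r8 m[φ5→X11] = [7, 3]
r8 m[φ6→X15] = [9, 2]
r8 m[φ7→X3] = [7, 4]
r8 m[X3→φ0] = [10584, 6048]
r8 m[X3→φ1] = [47628, 9072]
r8 m[X3→φ2] = [91854, 17496]
r8 m[X3→φ7] = [367416, 122472]
r8 m[X4→φ0] = [27, 81]
r8 m[X4→φ3] = [52920, 31752]
r8 m[X9→φ1] = [6, 5]
r8 m[X9→φ4] = [428652, 190512]
r8 m[X15→φ3] = [9, 2]
r8 m[X15→φ6] = [285768, 317520]
r8 m[X2→φ5] = [1, 1]
r8 m[X0→φ4] = [1, 1]
r8 m[X11→φ2] = [7, 3]
r8 m[X11→φ5] = [367416, 275562]
r9 m[φ0→X3] = [243, 81]
r9 m[φ0→X4] = [52920, 31752]
r9 m[φ1→X3] = [54, 54]
r9 m[φ1→X9] = [428652, 190512]
r9 m[φ2→X3] = [28, 28]
r9 m[φ2→X11] = [367416, 275562]
r9 m[φ3→X4] = [27, 81]
r9 m[φ3→X15] = [285768, 317520]
r9 m[φ4→X9] = [6, 5]
r9 m[φ4→X0] = [952560, 2571912]
r9 m[φ5→X2] = [2571912, 1469664]
r9 m[φ5→X11] = [7, 3]
r9 m[φ6→X15] = [9, 2]
r9 m[φ7→X3] = [7, 4]
r9 m[X3→φ0] = [10584, 6048]
r9 m[X3→φ1] = [47628, 9072]
r9 m[X3→φ2] = [91854, 17496]
r9 m[X3→φ7] = [367416, 122472]
r9 m[X4→φ0] = [27, 81]
r9 m[X4→φ3] = [52920, 31752]
r9 m[X9→φ1] = [6, 5]
r9 m[X9→φ4] = [428652, 190512]
r9 m[X15→φ3] = [9, 2]
r9 m[X15→φ6] = [285768, 317520]
r9 m[X2→φ5] = [1, 1]
r9 m[X0→φ4] = [1, 1]
r9 m[X11→φ2] = [7, 3]
r9 m[X11→φ5] = [367416, 275562]
r10 m[φ0→X3] = [243, 81]
r10 m[φ0→X4] = [52920, 31752]
r10 m[φ1→X3] = [54, 54]
r10 m[φ1→X9] = [428652, 190512]
r10 m[φ2→X3] = [28, 28]
r10 m[φ2→X11] = [367416, 275562]
r10 m[φ3→X4] = [27, 81]
r10 m[φ3→X15] = [285768, 317520]
r10 m[φ4→X9] = [6, 5]
r10 m[φ4→X0] = [952560, 2571912]
r10 m[φ5→X2] = [2571912, 1469664]
r10 m[φ5→X11] = [7, 3]
r10 m[φ6→X15] = [9, 2]
r10 m[φ7→X3] = [7, 4]
r10 m[X3→φ0] = [10584, 6048]
r10 m[X3→φ1] = [47628, 9072]
r10 m[X3→φ2] = [91854, 17496]
r10 m[X3→φ7] = [367416, 122472]
r10 m[X4→φ0] = [27, 81]
r10 m[X4→φ3] = [52920, 31752]
r10 m[X9→φ1] = [6, 5]
r10 m[X9→φ4] = [428652, 190512]
r10 m[X15→φ3] = [9, 2]
r10 m[X15→φ6] = [285768, 317520]
r10 m[X2→φ5] = [1, 1]
r10 m[X0→φ4] = [1, 1]
r10 m[X11→φ2] = [7, 3]
r10 m[X11→φ5] = [367416, 275562]
fixed point reached at round 10
b[X15] = ⊗ incoming = [2571912, 635040]

b[X15] = [2571912, 635040]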